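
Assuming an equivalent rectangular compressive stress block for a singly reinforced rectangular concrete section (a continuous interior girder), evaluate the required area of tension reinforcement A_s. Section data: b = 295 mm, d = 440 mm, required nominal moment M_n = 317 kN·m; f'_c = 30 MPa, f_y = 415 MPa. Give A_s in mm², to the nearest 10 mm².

With M_n = 0.85 f'_c a b (d − a/2), solve the quadratic for a:
a = d − √(d² − 2M_n/(0.85 f'_c b)) = 440 − √(440² − 2 × 317×10⁶/(0.85 × 30 × 295)) = 109.36 mm.
A_s = 0.85 f'_c a b / f_y = 0.85 × 30 × 109.36 × 295 / 415 = 1982.3 mm².

A_s ≈ 1980 mm²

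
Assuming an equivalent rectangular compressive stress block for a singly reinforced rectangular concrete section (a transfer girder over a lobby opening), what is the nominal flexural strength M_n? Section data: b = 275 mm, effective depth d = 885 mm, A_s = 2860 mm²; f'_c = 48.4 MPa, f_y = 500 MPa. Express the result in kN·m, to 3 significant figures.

M_n ≈ 1180 kN·m

T = A_s f_y = 2860 × 500 = 1430000 N = 1430 kN.
From C = T: a = T/(0.85 f'_c b) = 1430000/(0.85 × 48.4 × 275) = 126.40 mm.
M_n = T(d − a/2) = 1430 kN × (885 − 63.2) mm = 1175.17 kN·m.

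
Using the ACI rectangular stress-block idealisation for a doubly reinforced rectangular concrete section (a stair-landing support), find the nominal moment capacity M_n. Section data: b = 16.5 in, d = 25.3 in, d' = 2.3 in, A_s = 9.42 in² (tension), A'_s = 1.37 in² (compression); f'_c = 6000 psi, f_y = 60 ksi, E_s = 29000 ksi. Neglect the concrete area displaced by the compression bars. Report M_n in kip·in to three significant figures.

Assume both steels yield.
a = (A_s − A'_s) f_y/(0.85 f'_c b) = (9.42 − 1.37) × 60/(0.85 × 6 × 16.5) = 5.740 in.
c = a/β₁ = 5.740/0.75 = 7.653 in; ε'_s = 0.003(c − d')/c = 0.0021 ≥ ε_y = 0.0021, so the compression steel yields.
M_n = (A_s − A'_s) f_y (d − a/2) + A'_s f_y (d − d') = 483 × (25.3 − 2.87) + 82.2 × (25.3 − 2.3) = 10833.7 + 1890.6 = 12724.3 kip·in.

M_n ≈ 12700 kip·in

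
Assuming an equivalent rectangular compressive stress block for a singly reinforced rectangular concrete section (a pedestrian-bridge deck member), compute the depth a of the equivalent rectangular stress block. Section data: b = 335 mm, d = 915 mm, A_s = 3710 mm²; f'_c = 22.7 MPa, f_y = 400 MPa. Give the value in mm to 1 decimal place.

T = A_s f_y = 3710 × 400 = 1484000 N = 1484 kN.
Setting C = 0.85 f'_c a b equal to T: a = 1484000/(0.85 × 22.7 × 335) = 229.6 mm.

a ≈ 229.6 mm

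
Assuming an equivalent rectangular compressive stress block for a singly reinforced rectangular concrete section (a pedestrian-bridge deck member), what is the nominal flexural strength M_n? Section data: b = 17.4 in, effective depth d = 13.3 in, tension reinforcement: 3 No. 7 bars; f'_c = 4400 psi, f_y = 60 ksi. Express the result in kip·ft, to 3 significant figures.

M_n ≈ 112 kip·ft

A_s = 3 × 0.6 = 1.8 in².
T = A_s f_y = 1.8 × 60 = 108 kips.
a = T/(0.85 f'_c b) = 108/(0.85 × 4.4 × 17.4) = 1.660 in.
M_n = T(d − a/2) = 108 × (13.3 − 0.83) = 1346.8 kip·in = 1346.8/12 = 112.23 kip·ft.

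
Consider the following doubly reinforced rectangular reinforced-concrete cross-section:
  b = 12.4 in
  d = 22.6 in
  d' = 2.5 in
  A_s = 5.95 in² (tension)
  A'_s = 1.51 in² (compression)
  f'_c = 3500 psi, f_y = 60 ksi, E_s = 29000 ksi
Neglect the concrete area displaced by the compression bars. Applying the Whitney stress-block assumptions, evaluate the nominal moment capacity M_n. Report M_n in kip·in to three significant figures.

M_n ≈ 6880 kip·in

Assume both steels yield.
a = (A_s − A'_s) f_y/(0.85 f'_c b) = (5.95 − 1.51) × 60/(0.85 × 3.5 × 12.4) = 7.221 in.
c = a/β₁ = 7.221/0.85 = 8.495 in; ε'_s = 0.003(c − d')/c = 0.0021 ≥ ε_y = 0.0021, so the compression steel yields.
M_n = (A_s − A'_s) f_y (d − a/2) + A'_s f_y (d − d') = 266.4 × (22.6 − 3.6105) + 90.6 × (22.6 − 2.5) = 5058.8 + 1821.1 = 6879.9 kip·in.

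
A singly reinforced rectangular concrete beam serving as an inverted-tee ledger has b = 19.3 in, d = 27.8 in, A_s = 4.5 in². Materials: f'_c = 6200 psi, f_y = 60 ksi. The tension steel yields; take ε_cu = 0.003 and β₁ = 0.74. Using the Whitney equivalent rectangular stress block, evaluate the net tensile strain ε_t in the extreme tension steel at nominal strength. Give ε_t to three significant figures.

a = A_s f_y/(0.85 f'_c b) = 2.655 in.
β₁ = 0.74, so c = a/β₁ = 2.655/0.74 = 3.588 in.
From the linear strain diagram with ε_cu = 0.003: ε_t = 0.003 (d − c)/c = 0.003 × (27.8 − 3.588)/3.588 = 0.0202.
Since ε_t ≥ 0.005, the section is tension-controlled.

ε_t ≈ 0.0202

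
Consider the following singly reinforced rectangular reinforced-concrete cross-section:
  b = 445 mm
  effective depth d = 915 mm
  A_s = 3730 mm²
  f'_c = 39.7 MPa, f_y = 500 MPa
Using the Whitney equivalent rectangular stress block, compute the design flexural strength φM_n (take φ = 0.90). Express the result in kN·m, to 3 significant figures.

T = A_s f_y = 3730 × 500 = 1865000 N = 1865 kN.
From C = T: a = T/(0.85 f'_c b) = 1865000/(0.85 × 39.7 × 445) = 124.20 mm.
M_n = T(d − a/2) = 1865 kN × (915 − 62.1) mm = 1590.66 kN·m.
φM_n = 0.90 × 1590.66 = 1431.59 kN·m.

φM_n ≈ 1430 kN·m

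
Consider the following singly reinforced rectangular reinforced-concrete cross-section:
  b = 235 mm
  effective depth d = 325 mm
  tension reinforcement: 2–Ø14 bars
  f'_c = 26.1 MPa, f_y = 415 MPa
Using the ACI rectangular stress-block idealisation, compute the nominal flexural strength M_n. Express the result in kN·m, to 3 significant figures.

A_s = 2 × 154 = 308 mm².
T = A_s f_y = 308 × 415 = 127820 N = 127.82 kN.
From C = T: a = T/(0.85 f'_c b) = 127820/(0.85 × 26.1 × 235) = 24.52 mm.
M_n = T(d − a/2) = 127.82 kN × (325 − 12.26) mm = 39.97 kN·m.

M_n ≈ 40.0 kN·m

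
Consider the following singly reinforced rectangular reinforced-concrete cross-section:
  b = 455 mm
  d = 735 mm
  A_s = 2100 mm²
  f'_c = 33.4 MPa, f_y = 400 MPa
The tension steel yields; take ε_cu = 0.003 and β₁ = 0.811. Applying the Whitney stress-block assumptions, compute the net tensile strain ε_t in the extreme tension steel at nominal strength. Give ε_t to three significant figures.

ε_t ≈ 0.0245

a = A_s f_y/(0.85 f'_c b) = 65.03 mm.
β₁ = 0.811, so c = a/β₁ = 65.03/0.811 = 80.18 mm.
From the linear strain diagram with ε_cu = 0.003: ε_t = 0.003 (d − c)/c = 0.003 × (735 − 80.18)/80.18 = 0.0245.
Since ε_t ≥ 0.005, the section is tension-controlled.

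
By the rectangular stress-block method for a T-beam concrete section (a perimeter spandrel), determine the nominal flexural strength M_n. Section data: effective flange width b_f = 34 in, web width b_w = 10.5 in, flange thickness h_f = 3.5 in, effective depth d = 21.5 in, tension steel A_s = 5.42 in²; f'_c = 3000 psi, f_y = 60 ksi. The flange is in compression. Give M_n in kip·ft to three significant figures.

M_n ≈ 531 kip·ft

Tension: T = A_s f_y = 5.42 × 60 = 325.2 kips.
Try a within the flange: a = T/(0.85 f'_c b_f) = 325.2/(0.85 × 3 × 34) = 3.751 in.
a = 3.751 > h_f = 3.5 in: the block extends into the web. Split into flange-overhang and web parts.
C_f = 0.85 f'_c (b_f − b_w) h_f = 0.85 × 3 × (34 − 10.5) × 3.5 = 209.7 kips.
Remaining web compression depth: a_w = (T − C_f)/(0.85 f'_c b_w) = (325.2 − 209.7)/(0.85 × 3 × 10.5) = 4.314 in.
M_n = C_f(d − h_f/2) + (T − C_f)(d − a_w/2) = 209.7 × (21.5 − 1.75) + 115.5 × (21.5 − 2.157) = 4141.6 + 2234.1 = 6375.7 kip·in.
M_n = 6375.7/12 = 531.31 kip·ft.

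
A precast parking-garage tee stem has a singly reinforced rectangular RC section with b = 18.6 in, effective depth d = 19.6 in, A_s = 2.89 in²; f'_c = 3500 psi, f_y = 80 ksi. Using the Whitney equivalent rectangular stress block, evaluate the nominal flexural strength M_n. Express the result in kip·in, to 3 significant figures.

M_n ≈ 4050 kip·in

T = A_s f_y = 2.89 × 80 = 231.2 kips.
a = T/(0.85 f'_c b) = 231.2/(0.85 × 3.5 × 18.6) = 4.178 in.
M_n = T(d − a/2) = 231.2 × (19.6 − 2.089) = 4048.5 kip·in.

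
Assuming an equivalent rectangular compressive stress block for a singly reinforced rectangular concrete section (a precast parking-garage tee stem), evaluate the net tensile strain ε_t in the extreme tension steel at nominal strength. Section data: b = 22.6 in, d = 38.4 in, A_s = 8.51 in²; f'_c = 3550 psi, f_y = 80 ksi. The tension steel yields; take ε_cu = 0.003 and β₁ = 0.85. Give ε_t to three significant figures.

a = A_s f_y/(0.85 f'_c b) = 9.983 in.
β₁ = 0.85, so c = a/β₁ = 9.983/0.85 = 11.745 in.
From the linear strain diagram with ε_cu = 0.003: ε_t = 0.003 (d − c)/c = 0.003 × (38.4 − 11.745)/11.745 = 0.00681.
Since ε_t ≥ 0.005, the section is tension-controlled.

ε_t ≈ 0.00681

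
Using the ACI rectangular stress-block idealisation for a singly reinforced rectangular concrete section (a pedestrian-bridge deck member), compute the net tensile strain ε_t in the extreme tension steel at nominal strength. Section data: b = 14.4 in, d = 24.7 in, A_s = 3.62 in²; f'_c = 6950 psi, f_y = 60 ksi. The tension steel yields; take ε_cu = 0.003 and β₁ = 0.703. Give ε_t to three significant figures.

ε_t ≈ 0.0174

a = A_s f_y/(0.85 f'_c b) = 2.553 in.
β₁ = 0.703, so c = a/β₁ = 2.553/0.703 = 3.632 in.
From the linear strain diagram with ε_cu = 0.003: ε_t = 0.003 (d − c)/c = 0.003 × (24.7 − 3.632)/3.632 = 0.0174.
Since ε_t ≥ 0.005, the section is tension-controlled.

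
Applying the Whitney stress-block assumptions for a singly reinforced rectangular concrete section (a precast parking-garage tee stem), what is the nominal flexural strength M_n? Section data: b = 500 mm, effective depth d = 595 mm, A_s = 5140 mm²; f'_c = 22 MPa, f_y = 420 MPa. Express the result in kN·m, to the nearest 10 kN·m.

M_n ≈ 1040 kN·m

T = A_s f_y = 5140 × 420 = 2158800 N = 2158.8 kN.
From C = T: a = T/(0.85 f'_c b) = 2158800/(0.85 × 22 × 500) = 230.89 mm.
M_n = T(d − a/2) = 2158.8 kN × (595 − 115.445) mm = 1035.26 kN·m.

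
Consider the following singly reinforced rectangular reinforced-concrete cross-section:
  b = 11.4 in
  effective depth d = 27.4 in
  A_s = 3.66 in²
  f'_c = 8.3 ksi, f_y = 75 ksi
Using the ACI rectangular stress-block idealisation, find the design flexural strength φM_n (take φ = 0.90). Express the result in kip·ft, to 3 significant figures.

T = A_s f_y = 3.66 × 75 = 274.5 kips.
a = T/(0.85 f'_c b) = 274.5/(0.85 × 8.3 × 11.4) = 3.413 in.
M_n = T(d − a/2) = 274.5 × (27.4 − 1.7065) = 7052.9 kip·in = 7052.9/12 = 587.74 kip·ft.
φM_n = 0.90 × 587.74 = 528.97 kip·ft.

φM_n ≈ 529 kip·ft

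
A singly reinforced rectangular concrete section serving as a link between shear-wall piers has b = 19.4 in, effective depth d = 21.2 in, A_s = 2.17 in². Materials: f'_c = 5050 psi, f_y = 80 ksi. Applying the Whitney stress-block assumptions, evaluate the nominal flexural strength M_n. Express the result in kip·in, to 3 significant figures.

T = A_s f_y = 2.17 × 80 = 173.6 kips.
a = T/(0.85 f'_c b) = 173.6/(0.85 × 5.05 × 19.4) = 2.085 in.
M_n = T(d − a/2) = 173.6 × (21.2 − 1.0425) = 3499.3 kip·in.

M_n ≈ 3500 kip·in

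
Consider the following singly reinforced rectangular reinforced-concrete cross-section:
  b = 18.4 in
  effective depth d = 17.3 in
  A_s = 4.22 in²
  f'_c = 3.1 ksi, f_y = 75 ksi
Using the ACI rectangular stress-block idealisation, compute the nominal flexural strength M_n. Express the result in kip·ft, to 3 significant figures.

M_n ≈ 370 kip·ft

T = A_s f_y = 4.22 × 75 = 316.5 kips.
a = T/(0.85 f'_c b) = 316.5/(0.85 × 3.1 × 18.4) = 6.528 in.
M_n = T(d − a/2) = 316.5 × (17.3 − 3.264) = 4442.4 kip·in = 4442.4/12 = 370.20 kip·ft.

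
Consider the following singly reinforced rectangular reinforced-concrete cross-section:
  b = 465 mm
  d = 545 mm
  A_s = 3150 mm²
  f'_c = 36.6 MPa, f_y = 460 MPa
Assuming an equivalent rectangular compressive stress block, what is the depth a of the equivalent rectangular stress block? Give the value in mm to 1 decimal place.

T = A_s f_y = 3150 × 460 = 1449000 N = 1449 kN.
Setting C = 0.85 f'_c a b equal to T: a = 1449000/(0.85 × 36.6 × 465) = 100.2 mm.

a ≈ 100.2 mm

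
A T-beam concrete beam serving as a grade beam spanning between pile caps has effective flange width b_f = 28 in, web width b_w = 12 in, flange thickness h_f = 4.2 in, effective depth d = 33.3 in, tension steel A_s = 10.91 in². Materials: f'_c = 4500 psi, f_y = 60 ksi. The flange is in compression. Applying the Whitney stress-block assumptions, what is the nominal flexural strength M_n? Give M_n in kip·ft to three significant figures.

Tension: T = A_s f_y = 10.91 × 60 = 654.6 kips.
Try a within the flange: a = T/(0.85 f'_c b_f) = 654.6/(0.85 × 4.5 × 28) = 6.112 in.
a = 6.112 > h_f = 4.2 in: the block extends into the web. Split into flange-overhang and web parts.
C_f = 0.85 f'_c (b_f − b_w) h_f = 0.85 × 4.5 × (28 − 12) × 4.2 = 257.0 kips.
Remaining web compression depth: a_w = (T − C_f)/(0.85 f'_c b_w) = (654.6 − 257.0)/(0.85 × 4.5 × 12) = 8.662 in.
M_n = C_f(d − h_f/2) + (T − C_f)(d − a_w/2) = 257.0 × (33.3 − 2.1) + 397.6 × (33.3 − 4.331) = 8018.4 + 11518.1 = 19536.5 kip·in.
M_n = 19536.5/12 = 1628.04 kip·ft.

M_n ≈ 1630 kip·ft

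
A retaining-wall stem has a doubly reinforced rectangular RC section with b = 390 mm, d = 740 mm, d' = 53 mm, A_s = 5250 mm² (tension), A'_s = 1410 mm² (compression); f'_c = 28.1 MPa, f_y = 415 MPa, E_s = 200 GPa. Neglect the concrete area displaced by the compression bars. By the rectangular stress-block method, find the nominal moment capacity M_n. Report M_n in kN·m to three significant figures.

Assume both tension and compression steel yield.
Net tension couple steel: A_s − A'_s = 3840 mm².
a = (A_s − A'_s) f_y / (0.85 f'_c b) = 1593600/(0.85 × 28.1 × 390) = 171.08 mm.
c = a/β₁ = 171.08/0.849 = 201.51 mm; ε'_s = 0.003(c − d')/c = 0.0022 ≥ f_y/E_s = 0.0021, so compression steel does yield.
M_n = (A_s − A'_s) f_y (d − a/2) + A'_s f_y (d − d') = [1593600 × (740 − 85.54) + 585150 × (740 − 53)] × 10⁻⁶ = 1042.95 + 402.00 = 1444.95 kN·m.

M_n ≈ 1440 kN·m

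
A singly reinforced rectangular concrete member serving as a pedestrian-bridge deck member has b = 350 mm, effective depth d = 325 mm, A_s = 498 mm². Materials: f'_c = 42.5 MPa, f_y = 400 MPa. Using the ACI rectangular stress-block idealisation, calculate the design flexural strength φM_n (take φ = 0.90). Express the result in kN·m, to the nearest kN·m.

T = A_s f_y = 498 × 400 = 199200 N = 199.2 kN.
From C = T: a = T/(0.85 f'_c b) = 199200/(0.85 × 42.5 × 350) = 15.75 mm.
M_n = T(d − a/2) = 199.2 kN × (325 − 7.875) mm = 63.17 kN·m.
φM_n = 0.90 × 63.17 = 56.85 kN·m.

φM_n ≈ 57 kN·m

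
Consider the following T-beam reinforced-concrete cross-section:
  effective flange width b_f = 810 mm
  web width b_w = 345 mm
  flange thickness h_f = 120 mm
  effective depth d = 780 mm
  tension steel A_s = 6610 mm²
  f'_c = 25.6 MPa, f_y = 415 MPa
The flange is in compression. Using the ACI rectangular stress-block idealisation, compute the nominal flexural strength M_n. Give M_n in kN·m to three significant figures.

Tension: T = A_s f_y = 6610 × 415 = 2743150 N.
Try a within the flange: a = T/(0.85 f'_c b_f) = 2743150/(0.85 × 25.6 × 810) = 155.63 mm.
a = 155.63 > h_f = 120 mm: the block extends into the web. Split into flange-overhang and web parts.
C_f = 0.85 f'_c (b_f − b_w) h_f = 0.85 × 25.6 × (810 − 345) × 120 = 1214208 N.
Remaining web compression depth: a_w = (T − C_f)/(0.85 f'_c b_w) = (2743150 − 1214208)/(0.85 × 25.6 × 345) = 203.66 mm.
M_n = C_f(d − h_f/2) + (T − C_f)(d − a_w/2) = 1214208 × (780 − 60) + 1528942 × (780 − 101.83) = 874.23 + 1036.88 = 1911.11 × 10⁶ N·mm.
M_n = 1911.11 kN·m.

M_n ≈ 1910 kN·m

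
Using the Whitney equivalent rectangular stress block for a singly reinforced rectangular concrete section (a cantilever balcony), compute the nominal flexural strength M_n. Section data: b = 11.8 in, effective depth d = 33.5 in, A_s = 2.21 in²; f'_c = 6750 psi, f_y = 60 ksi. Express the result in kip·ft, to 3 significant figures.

T = A_s f_y = 2.21 × 60 = 132.6 kips.
a = T/(0.85 f'_c b) = 132.6/(0.85 × 6.75 × 11.8) = 1.959 in.
M_n = T(d − a/2) = 132.6 × (33.5 − 0.9795) = 4312.2 kip·in = 4312.2/12 = 359.35 kip·ft.

M_n ≈ 359 kip·ft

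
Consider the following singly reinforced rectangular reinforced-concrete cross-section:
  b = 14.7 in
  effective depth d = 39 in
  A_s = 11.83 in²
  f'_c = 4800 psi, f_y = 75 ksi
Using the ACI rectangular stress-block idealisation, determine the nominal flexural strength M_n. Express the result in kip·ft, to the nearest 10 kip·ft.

M_n ≈ 2340 kip·ft

T = A_s f_y = 11.83 × 75 = 887.25 kips.
a = T/(0.85 f'_c b) = 887.25/(0.85 × 4.8 × 14.7) = 14.793 in.
M_n = T(d − a/2) = 887.25 × (39 − 7.3965) = 28040.2 kip·in = 28040.2/12 = 2336.68 kip·ft.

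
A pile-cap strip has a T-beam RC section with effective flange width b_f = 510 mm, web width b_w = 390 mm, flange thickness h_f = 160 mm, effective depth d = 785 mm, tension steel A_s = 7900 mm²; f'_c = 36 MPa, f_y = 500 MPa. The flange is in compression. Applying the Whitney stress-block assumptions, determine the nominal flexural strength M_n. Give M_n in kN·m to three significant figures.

M_n ≈ 2580 kN·m

Tension: T = A_s f_y = 7900 × 500 = 3950000 N.
Try a within the flange: a = T/(0.85 f'_c b_f) = 3950000/(0.85 × 36 × 510) = 253.11 mm.
a = 253.11 > h_f = 160 mm: the block extends into the web. Split into flange-overhang and web parts.
C_f = 0.85 f'_c (b_f − b_w) h_f = 0.85 × 36 × (510 − 390) × 160 = 587520 N.
Remaining web compression depth: a_w = (T − C_f)/(0.85 f'_c b_w) = (3950000 − 587520)/(0.85 × 36 × 390) = 281.76 mm.
M_n = C_f(d − h_f/2) + (T − C_f)(d − a_w/2) = 587520 × (785 − 80) + 3362480 × (785 − 140.88) = 414.20 + 2165.84 = 2580.04 × 10⁶ N·mm.
M_n = 2580.04 kN·m.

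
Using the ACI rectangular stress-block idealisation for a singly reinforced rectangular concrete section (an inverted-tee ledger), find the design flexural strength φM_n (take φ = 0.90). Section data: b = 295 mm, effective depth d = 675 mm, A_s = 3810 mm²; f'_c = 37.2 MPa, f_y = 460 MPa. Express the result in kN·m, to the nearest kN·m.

φM_n ≈ 917 kN·m

T = A_s f_y = 3810 × 460 = 1752600 N = 1752.6 kN.
From C = T: a = T/(0.85 f'_c b) = 1752600/(0.85 × 37.2 × 295) = 187.89 mm.
M_n = T(d − a/2) = 1752.6 kN × (675 − 93.945) mm = 1018.36 kN·m.
φM_n = 0.90 × 1018.36 = 916.52 kN·m.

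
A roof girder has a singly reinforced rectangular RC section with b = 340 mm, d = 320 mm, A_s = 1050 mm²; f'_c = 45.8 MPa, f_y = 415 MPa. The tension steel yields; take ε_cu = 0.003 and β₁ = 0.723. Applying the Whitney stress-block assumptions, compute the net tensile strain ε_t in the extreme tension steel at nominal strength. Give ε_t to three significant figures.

a = A_s f_y/(0.85 f'_c b) = 32.92 mm.
β₁ = 0.723, so c = a/β₁ = 32.92/0.723 = 45.53 mm.
From the linear strain diagram with ε_cu = 0.003: ε_t = 0.003 (d − c)/c = 0.003 × (320 − 45.53)/45.53 = 0.0181.
Since ε_t ≥ 0.005, the section is tension-controlled.

ε_t ≈ 0.0181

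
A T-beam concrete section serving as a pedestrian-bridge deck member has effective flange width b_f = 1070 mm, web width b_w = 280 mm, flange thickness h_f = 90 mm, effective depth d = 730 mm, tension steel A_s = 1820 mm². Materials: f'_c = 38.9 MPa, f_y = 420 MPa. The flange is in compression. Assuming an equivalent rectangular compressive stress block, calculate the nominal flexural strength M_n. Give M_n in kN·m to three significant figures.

M_n ≈ 550 kN·m

Tension: T = A_s f_y = 1820 × 420 = 764400 N.
Try a within the flange: a = T/(0.85 f'_c b_f) = 764400/(0.85 × 38.9 × 1070) = 21.61 mm.
Since a = 21.61 ≤ h_f = 90 mm, the stress block lies entirely in the flange; analyse as a rectangular beam of width b_f.
M_n = T(d − a/2) = 764400 × (730 − 10.805) = 549.75 × 10⁶ N·mm.
M_n = 549.75 kN·m.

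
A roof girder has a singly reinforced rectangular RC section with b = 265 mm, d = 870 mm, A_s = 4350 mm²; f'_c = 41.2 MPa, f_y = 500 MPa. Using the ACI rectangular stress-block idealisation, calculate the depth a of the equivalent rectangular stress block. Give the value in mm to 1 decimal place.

T = A_s f_y = 4350 × 500 = 2175000 N = 2175 kN.
Setting C = 0.85 f'_c a b equal to T: a = 2175000/(0.85 × 41.2 × 265) = 234.4 mm.

a ≈ 234.4 mm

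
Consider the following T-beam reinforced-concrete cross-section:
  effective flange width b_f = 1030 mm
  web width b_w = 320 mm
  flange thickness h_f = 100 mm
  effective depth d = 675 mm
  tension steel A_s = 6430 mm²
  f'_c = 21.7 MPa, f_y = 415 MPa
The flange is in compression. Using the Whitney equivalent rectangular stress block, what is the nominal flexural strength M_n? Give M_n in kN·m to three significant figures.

Tension: T = A_s f_y = 6430 × 415 = 2668450 N.
Try a within the flange: a = T/(0.85 f'_c b_f) = 2668450/(0.85 × 21.7 × 1030) = 140.46 mm.
a = 140.46 > h_f = 100 mm: the block extends into the web. Split into flange-overhang and web parts.
C_f = 0.85 f'_c (b_f − b_w) h_f = 0.85 × 21.7 × (1030 − 320) × 100 = 1309595 N.
Remaining web compression depth: a_w = (T − C_f)/(0.85 f'_c b_w) = (2668450 − 1309595)/(0.85 × 21.7 × 320) = 230.22 mm.
M_n = C_f(d − h_f/2) + (T − C_f)(d − a_w/2) = 1309595 × (675 − 50) + 1358855 × (675 − 115.11) = 818.50 + 760.81 = 1579.31 × 10⁶ N·mm.
M_n = 1579.31 kN·m.

M_n ≈ 1580 kN·m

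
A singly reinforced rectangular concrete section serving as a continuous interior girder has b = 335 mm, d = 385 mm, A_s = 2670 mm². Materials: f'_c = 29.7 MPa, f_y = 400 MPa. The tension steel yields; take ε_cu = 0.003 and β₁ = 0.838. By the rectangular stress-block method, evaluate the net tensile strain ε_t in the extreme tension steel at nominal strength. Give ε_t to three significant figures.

a = A_s f_y/(0.85 f'_c b) = 126.28 mm.
β₁ = 0.838, so c = a/β₁ = 126.28/0.838 = 150.69 mm.
From the linear strain diagram with ε_cu = 0.003: ε_t = 0.003 (d − c)/c = 0.003 × (385 − 150.69)/150.69 = 0.00466.
ε_t is between 0.004 and 0.005 — transition zone.

ε_t ≈ 0.00466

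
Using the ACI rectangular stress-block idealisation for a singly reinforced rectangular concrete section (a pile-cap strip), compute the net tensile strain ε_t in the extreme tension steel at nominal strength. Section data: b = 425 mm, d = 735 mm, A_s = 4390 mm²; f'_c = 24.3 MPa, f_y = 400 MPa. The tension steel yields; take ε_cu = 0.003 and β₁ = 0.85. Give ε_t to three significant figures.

ε_t ≈ 0.00637

a = A_s f_y/(0.85 f'_c b) = 200.04 mm.
β₁ = 0.85, so c = a/β₁ = 200.04/0.85 = 235.34 mm.
From the linear strain diagram with ε_cu = 0.003: ε_t = 0.003 (d − c)/c = 0.003 × (735 − 235.34)/235.34 = 0.00637.
Since ε_t ≥ 0.005, the section is tension-controlled.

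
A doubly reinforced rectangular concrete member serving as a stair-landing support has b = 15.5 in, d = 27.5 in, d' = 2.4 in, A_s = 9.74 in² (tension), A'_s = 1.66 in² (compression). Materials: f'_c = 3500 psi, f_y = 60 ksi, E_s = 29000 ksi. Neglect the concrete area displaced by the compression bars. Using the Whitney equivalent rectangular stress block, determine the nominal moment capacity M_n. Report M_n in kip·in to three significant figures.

Assume both steels yield.
a = (A_s − A'_s) f_y/(0.85 f'_c b) = (9.74 − 1.66) × 60/(0.85 × 3.5 × 15.5) = 10.513 in.
c = a/β₁ = 10.513/0.85 = 12.368 in; ε'_s = 0.003(c − d')/c = 0.0024 ≥ ε_y = 0.0021, so the compression steel yields.
M_n = (A_s − A'_s) f_y (d − a/2) + A'_s f_y (d − d') = 484.8 × (27.5 − 5.2565) + 99.6 × (27.5 − 2.4) = 10783.6 + 2500.0 = 13283.6 kip·in.

M_n ≈ 13300 kip·in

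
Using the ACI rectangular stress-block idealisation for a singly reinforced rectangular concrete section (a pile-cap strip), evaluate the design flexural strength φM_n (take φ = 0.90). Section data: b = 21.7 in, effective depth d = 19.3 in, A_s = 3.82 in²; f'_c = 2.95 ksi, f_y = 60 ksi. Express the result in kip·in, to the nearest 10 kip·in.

φM_n ≈ 3550 kip·in

T = A_s f_y = 3.82 × 60 = 229.2 kips.
a = T/(0.85 f'_c b) = 229.2/(0.85 × 2.95 × 21.7) = 4.212 in.
M_n = T(d − a/2) = 229.2 × (19.3 − 2.106) = 3940.9 kip·in.
φM_n = 0.90 × 3940.9 = 3546.8 kip·in.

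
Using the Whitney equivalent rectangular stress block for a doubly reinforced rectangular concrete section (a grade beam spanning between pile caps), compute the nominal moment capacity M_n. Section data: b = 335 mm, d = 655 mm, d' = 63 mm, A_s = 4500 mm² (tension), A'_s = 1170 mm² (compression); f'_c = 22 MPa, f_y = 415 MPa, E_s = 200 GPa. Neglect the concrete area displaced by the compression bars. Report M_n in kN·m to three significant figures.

M_n ≈ 1040 kN·m

Assume both tension and compression steel yield.
Net tension couple steel: A_s − A'_s = 3330 mm².
a = (A_s − A'_s) f_y / (0.85 f'_c b) = 1381950/(0.85 × 22 × 335) = 220.60 mm.
c = a/β₁ = 220.60/0.85 = 259.53 mm; ε'_s = 0.003(c − d')/c = 0.0023 ≥ f_y/E_s = 0.0021, so compression steel does yield.
M_n = (A_s − A'_s) f_y (d − a/2) + A'_s f_y (d − d') = [1381950 × (655 − 110.3) + 485550 × (655 − 63)] × 10⁻⁶ = 752.75 + 287.45 = 1040.20 kN·m.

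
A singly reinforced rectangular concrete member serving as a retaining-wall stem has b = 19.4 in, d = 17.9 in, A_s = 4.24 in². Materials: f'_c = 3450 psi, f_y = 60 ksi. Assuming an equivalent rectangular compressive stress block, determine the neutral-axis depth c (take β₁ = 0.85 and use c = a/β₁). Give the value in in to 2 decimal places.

c ≈ 5.26 in

T = A_s f_y = 4.24 × 60 = 254.4 kips.
a = T/(0.85 f'_c b) = 254.4/(0.85 × 3.45 × 19.4) = 4.4717 in.
With β₁ = 0.85, c = a/β₁ = 4.4717/0.85 = 5.26 in.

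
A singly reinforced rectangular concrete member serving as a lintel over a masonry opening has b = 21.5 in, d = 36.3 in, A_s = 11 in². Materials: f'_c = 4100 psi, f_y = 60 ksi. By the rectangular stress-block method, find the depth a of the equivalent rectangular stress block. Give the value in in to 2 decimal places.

a ≈ 8.81 in

T = A_s f_y = 11 × 60 = 660 kips.
a = T/(0.85 f'_c b) = 660/(0.85 × 4.1 × 21.5) = 8.81 in.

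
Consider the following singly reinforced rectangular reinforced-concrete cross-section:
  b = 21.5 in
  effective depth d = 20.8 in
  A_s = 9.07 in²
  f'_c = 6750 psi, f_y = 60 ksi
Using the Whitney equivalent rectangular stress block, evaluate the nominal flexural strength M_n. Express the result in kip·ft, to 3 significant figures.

T = A_s f_y = 9.07 × 60 = 544.2 kips.
a = T/(0.85 f'_c b) = 544.2/(0.85 × 6.75 × 21.5) = 4.412 in.
M_n = T(d − a/2) = 544.2 × (20.8 − 2.206) = 10118.9 kip·in = 10118.9/12 = 843.24 kip·ft.

M_n ≈ 843 kip·ft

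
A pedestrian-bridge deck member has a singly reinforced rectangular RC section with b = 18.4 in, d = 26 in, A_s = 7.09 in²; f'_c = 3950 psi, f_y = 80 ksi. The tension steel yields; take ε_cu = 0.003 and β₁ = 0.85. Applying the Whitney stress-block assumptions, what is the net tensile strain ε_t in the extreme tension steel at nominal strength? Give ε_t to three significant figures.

a = A_s f_y/(0.85 f'_c b) = 9.181 in.
β₁ = 0.85, so c = a/β₁ = 9.181/0.85 = 10.801 in.
From the linear strain diagram with ε_cu = 0.003: ε_t = 0.003 (d − c)/c = 0.003 × (26 − 10.801)/10.801 = 0.00422.
ε_t is between 0.004 and 0.005 — transition zone.

ε_t ≈ 0.00422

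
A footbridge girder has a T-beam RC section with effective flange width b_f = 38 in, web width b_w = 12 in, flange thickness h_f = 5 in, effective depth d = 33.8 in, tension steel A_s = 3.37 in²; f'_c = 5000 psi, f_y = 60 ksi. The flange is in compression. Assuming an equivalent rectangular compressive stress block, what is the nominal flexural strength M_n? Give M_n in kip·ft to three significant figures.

M_n ≈ 559 kip·ft

Tension: T = A_s f_y = 3.37 × 60 = 202.2 kips.
Try a within the flange: a = T/(0.85 f'_c b_f) = 202.2/(0.85 × 5 × 38) = 1.252 in.
Since a = 1.252 ≤ h_f = 5 in, the stress block lies entirely in the flange; analyse as a rectangular beam of width b_f.
M_n = T(d − a/2) = 202.2 × (33.8 − 0.626) = 6707.8 kip·in.
M_n = 6707.8/12 = 558.98 kip·ft.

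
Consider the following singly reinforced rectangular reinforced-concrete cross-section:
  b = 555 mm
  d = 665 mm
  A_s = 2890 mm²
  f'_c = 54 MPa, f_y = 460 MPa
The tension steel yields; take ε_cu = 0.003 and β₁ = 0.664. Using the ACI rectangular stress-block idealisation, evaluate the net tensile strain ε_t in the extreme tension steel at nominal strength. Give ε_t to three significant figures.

ε_t ≈ 0.0224

a = A_s f_y/(0.85 f'_c b) = 52.19 mm.
β₁ = 0.664, so c = a/β₁ = 52.19/0.664 = 78.60 mm.
From the linear strain diagram with ε_cu = 0.003: ε_t = 0.003 (d − c)/c = 0.003 × (665 − 78.60)/78.60 = 0.0224.
Since ε_t ≥ 0.005, the section is tension-controlled.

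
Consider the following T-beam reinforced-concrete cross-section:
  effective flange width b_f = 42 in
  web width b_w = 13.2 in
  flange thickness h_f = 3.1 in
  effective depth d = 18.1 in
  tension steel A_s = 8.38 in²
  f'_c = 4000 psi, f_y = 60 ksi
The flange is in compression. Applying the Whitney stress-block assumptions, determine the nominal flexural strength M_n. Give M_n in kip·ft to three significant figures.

Tension: T = A_s f_y = 8.38 × 60 = 502.8 kips.
Try a within the flange: a = T/(0.85 f'_c b_f) = 502.8/(0.85 × 4 × 42) = 3.521 in.
a = 3.521 > h_f = 3.1 in: the block extends into the web. Split into flange-overhang and web parts.
C_f = 0.85 f'_c (b_f − b_w) h_f = 0.85 × 4 × (42 − 13.2) × 3.1 = 303.6 kips.
Remaining web compression depth: a_w = (T − C_f)/(0.85 f'_c b_w) = (502.8 − 303.6)/(0.85 × 4 × 13.2) = 4.439 in.
M_n = C_f(d − h_f/2) + (T − C_f)(d − a_w/2) = 303.6 × (18.1 − 1.55) + 199.2 × (18.1 − 2.2195) = 5024.6 + 3163.4 = 8188.0 kip·in.
M_n = 8188.0/12 = 682.33 kip·ft.

M_n ≈ 682 kip·ft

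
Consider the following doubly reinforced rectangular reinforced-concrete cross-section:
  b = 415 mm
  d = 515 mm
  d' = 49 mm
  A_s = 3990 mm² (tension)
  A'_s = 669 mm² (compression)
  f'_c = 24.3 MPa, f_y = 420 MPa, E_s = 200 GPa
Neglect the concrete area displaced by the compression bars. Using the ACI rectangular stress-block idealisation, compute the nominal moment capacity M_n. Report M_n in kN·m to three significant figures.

M_n ≈ 736 kN·m

Assume both tension and compression steel yield.
Net tension couple steel: A_s − A'_s = 3321 mm².
a = (A_s − A'_s) f_y / (0.85 f'_c b) = 1394820/(0.85 × 24.3 × 415) = 162.72 mm.
c = a/β₁ = 162.72/0.85 = 191.44 mm; ε'_s = 0.003(c − d')/c = 0.0022 ≥ f_y/E_s = 0.0021, so compression steel does yield.
M_n = (A_s − A'_s) f_y (d − a/2) + A'_s f_y (d − d') = [1394820 × (515 − 81.36) + 280980 × (515 − 49)] × 10⁻⁶ = 604.85 + 130.94 = 735.79 kN·m.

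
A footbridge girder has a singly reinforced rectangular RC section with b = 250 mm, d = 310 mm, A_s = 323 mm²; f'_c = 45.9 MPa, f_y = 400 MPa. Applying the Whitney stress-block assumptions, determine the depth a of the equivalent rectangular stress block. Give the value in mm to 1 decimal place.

T = A_s f_y = 323 × 400 = 129200 N = 129.2 kN.
Setting C = 0.85 f'_c a b equal to T: a = 129200/(0.85 × 45.9 × 250) = 13.2 mm.

a ≈ 13.2 mm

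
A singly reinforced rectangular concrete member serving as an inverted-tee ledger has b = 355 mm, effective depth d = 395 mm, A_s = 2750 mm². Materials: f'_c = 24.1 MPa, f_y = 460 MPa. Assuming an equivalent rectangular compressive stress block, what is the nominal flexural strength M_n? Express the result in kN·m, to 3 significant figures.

T = A_s f_y = 2750 × 460 = 1265000 N = 1265 kN.
From C = T: a = T/(0.85 f'_c b) = 1265000/(0.85 × 24.1 × 355) = 173.95 mm.
M_n = T(d − a/2) = 1265 kN × (395 − 86.975) mm = 389.65 kN·m.

M_n ≈ 390 kN·m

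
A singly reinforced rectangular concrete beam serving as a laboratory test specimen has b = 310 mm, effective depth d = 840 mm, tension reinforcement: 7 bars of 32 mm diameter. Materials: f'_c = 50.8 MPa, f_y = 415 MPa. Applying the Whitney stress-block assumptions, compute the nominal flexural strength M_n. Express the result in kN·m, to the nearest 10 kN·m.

A_s = 7 × 804 = 5628 mm².
T = A_s f_y = 5628 × 415 = 2335620 N = 2335.62 kN.
From C = T: a = T/(0.85 f'_c b) = 2335620/(0.85 × 50.8 × 310) = 174.48 mm.
M_n = T(d − a/2) = 2335.62 kN × (840 − 87.24) mm = 1758.16 kN·m.

M_n ≈ 1760 kN·m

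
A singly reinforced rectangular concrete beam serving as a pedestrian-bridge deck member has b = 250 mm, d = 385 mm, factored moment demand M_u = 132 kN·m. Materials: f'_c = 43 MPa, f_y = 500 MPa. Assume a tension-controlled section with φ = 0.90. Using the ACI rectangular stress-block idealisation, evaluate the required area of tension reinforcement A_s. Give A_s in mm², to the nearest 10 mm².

M_n = M_u/φ = 132/0.90 = 146.667 kN·m.
With M_n = 0.85 f'_c a b (d − a/2), solve the quadratic for a:
a = d − √(d² − 2M_n/(0.85 f'_c b)) = 385 − √(385² − 2 × 146.667×10⁶/(0.85 × 43 × 250)) = 44.23 mm.
A_s = 0.85 f'_c a b / f_y = 0.85 × 43 × 44.23 × 250 / 500 = 808.3 mm².

A_s ≈ 810 mm²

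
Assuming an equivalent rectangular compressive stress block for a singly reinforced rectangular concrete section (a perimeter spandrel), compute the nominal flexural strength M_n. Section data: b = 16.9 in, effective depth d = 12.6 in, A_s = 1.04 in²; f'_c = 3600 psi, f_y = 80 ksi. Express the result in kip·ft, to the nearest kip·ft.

M_n ≈ 82 kip·ft

T = A_s f_y = 1.04 × 80 = 83.2 kips.
a = T/(0.85 f'_c b) = 83.2/(0.85 × 3.6 × 16.9) = 1.609 in.
M_n = T(d − a/2) = 83.2 × (12.6 − 0.8045) = 981.4 kip·in = 981.4/12 = 81.78 kip·ft.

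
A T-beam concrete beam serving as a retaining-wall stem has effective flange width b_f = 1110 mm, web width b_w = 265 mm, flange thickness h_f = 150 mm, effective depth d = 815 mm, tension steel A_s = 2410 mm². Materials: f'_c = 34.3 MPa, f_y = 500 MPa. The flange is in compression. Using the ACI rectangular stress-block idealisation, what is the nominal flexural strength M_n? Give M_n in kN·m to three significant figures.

Tension: T = A_s f_y = 2410 × 500 = 1205000 N.
Try a within the flange: a = T/(0.85 f'_c b_f) = 1205000/(0.85 × 34.3 × 1110) = 37.23 mm.
Since a = 37.23 ≤ h_f = 150 mm, the stress block lies entirely in the flange; analyse as a rectangular beam of width b_f.
M_n = T(d − a/2) = 1205000 × (815 − 18.615) = 959.64 × 10⁶ N·mm.
M_n = 959.64 kN·m.

M_n ≈ 960 kN·m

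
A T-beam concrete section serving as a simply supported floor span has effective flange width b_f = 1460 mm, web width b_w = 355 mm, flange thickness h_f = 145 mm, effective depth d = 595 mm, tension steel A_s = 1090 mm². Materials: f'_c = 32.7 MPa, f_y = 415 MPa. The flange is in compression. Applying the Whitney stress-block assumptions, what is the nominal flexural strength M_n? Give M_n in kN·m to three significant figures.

Tension: T = A_s f_y = 1090 × 415 = 452350 N.
Try a within the flange: a = T/(0.85 f'_c b_f) = 452350/(0.85 × 32.7 × 1460) = 11.15 mm.
Since a = 11.15 ≤ h_f = 145 mm, the stress block lies entirely in the flange; analyse as a rectangular beam of width b_f.
M_n = T(d − a/2) = 452350 × (595 − 5.575) = 266.63 × 10⁶ N·mm.
M_n = 266.63 kN·m.

M_n ≈ 267 kN·m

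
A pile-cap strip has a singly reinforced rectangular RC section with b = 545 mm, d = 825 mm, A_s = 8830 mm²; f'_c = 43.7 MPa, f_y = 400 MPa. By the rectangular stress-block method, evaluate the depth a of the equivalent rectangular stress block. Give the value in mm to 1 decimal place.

a ≈ 174.5 mm

T = A_s f_y = 8830 × 400 = 3532000 N = 3532 kN.
Setting C = 0.85 f'_c a b equal to T: a = 3532000/(0.85 × 43.7 × 545) = 174.5 mm.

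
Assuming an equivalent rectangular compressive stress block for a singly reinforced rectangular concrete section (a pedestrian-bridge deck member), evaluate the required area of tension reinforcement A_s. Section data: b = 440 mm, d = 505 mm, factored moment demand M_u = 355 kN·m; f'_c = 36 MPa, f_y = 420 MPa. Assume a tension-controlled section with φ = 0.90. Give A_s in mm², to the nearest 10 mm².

A_s ≈ 1980 mm²

M_n = M_u/φ = 355/0.90 = 394.444 kN·m.
With M_n = 0.85 f'_c a b (d − a/2), solve the quadratic for a:
a = d − √(d² − 2M_n/(0.85 f'_c b)) = 505 − √(505² − 2 × 394.444×10⁶/(0.85 × 36 × 440)) = 61.79 mm.
A_s = 0.85 f'_c a b / f_y = 0.85 × 36 × 61.79 × 440 / 420 = 1980.8 mm².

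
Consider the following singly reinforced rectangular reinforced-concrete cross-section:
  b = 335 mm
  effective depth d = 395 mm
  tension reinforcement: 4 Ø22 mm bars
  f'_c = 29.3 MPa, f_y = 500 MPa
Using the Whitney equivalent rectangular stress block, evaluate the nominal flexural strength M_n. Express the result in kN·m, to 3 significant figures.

A_s = 4 × 380 = 1520 mm².
T = A_s f_y = 1520 × 500 = 760000 N = 760 kN.
From C = T: a = T/(0.85 f'_c b) = 760000/(0.85 × 29.3 × 335) = 91.09 mm.
M_n = T(d − a/2) = 760 kN × (395 − 45.545) mm = 265.59 kN·m.

M_n ≈ 266 kN·m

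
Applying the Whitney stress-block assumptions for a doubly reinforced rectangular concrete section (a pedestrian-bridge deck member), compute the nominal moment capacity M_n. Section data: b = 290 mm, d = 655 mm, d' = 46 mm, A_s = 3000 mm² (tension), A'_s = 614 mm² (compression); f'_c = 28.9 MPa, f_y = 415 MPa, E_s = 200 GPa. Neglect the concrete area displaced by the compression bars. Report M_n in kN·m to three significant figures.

M_n ≈ 735 kN·m

Assume both tension and compression steel yield.
Net tension couple steel: A_s − A'_s = 2386 mm².
a = (A_s − A'_s) f_y / (0.85 f'_c b) = 990190/(0.85 × 28.9 × 290) = 139.00 mm.
c = a/β₁ = 139.00/0.844 = 164.69 mm; ε'_s = 0.003(c − d')/c = 0.0022 ≥ f_y/E_s = 0.0021, so compression steel does yield.
M_n = (A_s − A'_s) f_y (d − a/2) + A'_s f_y (d − d') = [990190 × (655 − 69.5) + 254810 × (655 − 46)] × 10⁻⁶ = 579.76 + 155.18 = 734.94 kN·m.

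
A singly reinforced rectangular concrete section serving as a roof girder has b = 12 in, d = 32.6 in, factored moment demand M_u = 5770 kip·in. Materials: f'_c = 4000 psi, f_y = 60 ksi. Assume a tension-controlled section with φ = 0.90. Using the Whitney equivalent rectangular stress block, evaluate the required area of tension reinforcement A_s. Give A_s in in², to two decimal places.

A_s ≈ 3.56 in²

M_n = M_u/φ = 5770/0.90 = 6411.11 kip·in.
From M_n = 0.85 f'_c a b (d − a/2):
a = d − √(d² − 2M_n/(0.85 f'_c b)) = 32.6 − √(32.6² − 2 × 6411.11/(0.85 × 4 × 12)) = 5.241 in.
A_s = 0.85 f'_c a b / f_y = 0.85 × 4 × 5.241 × 12 / 60 = 3.564 in².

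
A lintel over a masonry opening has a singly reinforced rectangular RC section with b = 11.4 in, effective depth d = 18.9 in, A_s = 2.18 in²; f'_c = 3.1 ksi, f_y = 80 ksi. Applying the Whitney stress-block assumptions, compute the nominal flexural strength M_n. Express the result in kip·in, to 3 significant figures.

M_n ≈ 2790 kip·in

T = A_s f_y = 2.18 × 80 = 174.4 kips.
a = T/(0.85 f'_c b) = 174.4/(0.85 × 3.1 × 11.4) = 5.806 in.
M_n = T(d − a/2) = 174.4 × (18.9 − 2.903) = 2789.9 kip·in.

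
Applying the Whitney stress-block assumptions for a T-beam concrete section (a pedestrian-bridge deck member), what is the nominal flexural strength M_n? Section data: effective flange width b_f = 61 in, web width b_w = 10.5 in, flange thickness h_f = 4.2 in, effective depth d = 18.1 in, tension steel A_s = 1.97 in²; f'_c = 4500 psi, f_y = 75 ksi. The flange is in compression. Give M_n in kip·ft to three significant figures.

Tension: T = A_s f_y = 1.97 × 75 = 147.75 kips.
Try a within the flange: a = T/(0.85 f'_c b_f) = 147.75/(0.85 × 4.5 × 61) = 0.633 in.
Since a = 0.633 ≤ h_f = 4.2 in, the stress block lies entirely in the flange; analyse as a rectangular beam of width b_f.
M_n = T(d − a/2) = 147.75 × (18.1 − 0.3165) = 2627.5 kip·in.
M_n = 2627.5/12 = 218.96 kip·ft.

M_n ≈ 219 kip·ft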